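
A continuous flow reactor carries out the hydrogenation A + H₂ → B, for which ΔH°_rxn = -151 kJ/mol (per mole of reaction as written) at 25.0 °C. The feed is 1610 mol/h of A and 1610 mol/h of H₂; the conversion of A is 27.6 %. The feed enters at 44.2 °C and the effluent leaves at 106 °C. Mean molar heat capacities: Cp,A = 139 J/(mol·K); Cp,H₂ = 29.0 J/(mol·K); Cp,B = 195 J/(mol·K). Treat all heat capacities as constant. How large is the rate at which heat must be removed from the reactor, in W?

Q_out = 13700 W

Extent of reaction ξ = 0.276 × 1610 = 444.36 mol/h
Reaction term: ξ·ΔH°_rxn = 444.36 × -151 = -67098 kJ/h
Sensible, feed 44.2→25 °C: -5193.2 kJ/h
Outlet flows (mol/h): A 1165.6, H₂ 1165.6, B 444.36
Sensible, products 25→106 °C: 22881 kJ/h
Q = ΔH = -49411 kJ/h = -13.725 kW
Heat removed = 13725 W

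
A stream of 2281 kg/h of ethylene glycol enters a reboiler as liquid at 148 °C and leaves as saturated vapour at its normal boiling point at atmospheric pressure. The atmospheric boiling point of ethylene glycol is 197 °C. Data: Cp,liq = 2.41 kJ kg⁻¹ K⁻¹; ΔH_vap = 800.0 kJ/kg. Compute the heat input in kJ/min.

liquid 148→197 °C: 118.09 kJ/kg
vaporisation at 197 °C: 800 kJ/kg
Δh = 118.09 + 800 = 918.09 kJ/kg
Q = ṁ·Δh = 2281 kg/h × 918.09 kJ/kg = 2.0942e+06 kJ/h
|Q| = 581.71 kW = 34903 kJ/min

Q = 34900 kJ/min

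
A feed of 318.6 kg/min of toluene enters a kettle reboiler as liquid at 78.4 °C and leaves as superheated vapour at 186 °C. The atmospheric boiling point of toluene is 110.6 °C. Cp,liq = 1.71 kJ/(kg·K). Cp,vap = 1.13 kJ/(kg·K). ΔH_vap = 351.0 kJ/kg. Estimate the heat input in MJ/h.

Q = 9390 MJ/h

liquid 78.4→110.6 °C: 55.062 kJ/kg
vaporisation at 110.6 °C: 351 kJ/kg
vapour 110.6→186 °C: 85.202 kJ/kg
Δh = 55.062 + 351 + 85.202 = 491.26 kJ/kg
Q = ṁ·Δh = 318.6 kg/min × 491.26 kJ/kg = 156520 kJ/min
|Q| = 2608.6 kW = 9391 MJ/h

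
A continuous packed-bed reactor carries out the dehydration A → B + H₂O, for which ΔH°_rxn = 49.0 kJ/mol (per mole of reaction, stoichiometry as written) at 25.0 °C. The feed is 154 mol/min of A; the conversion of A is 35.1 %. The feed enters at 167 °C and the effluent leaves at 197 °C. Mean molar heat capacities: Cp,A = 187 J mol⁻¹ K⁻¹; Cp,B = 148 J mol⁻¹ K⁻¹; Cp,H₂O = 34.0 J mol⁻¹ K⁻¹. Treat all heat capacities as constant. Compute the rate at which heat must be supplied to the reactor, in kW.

Q_in = 57.8 kW

Extent of reaction ξ = 0.351 × 154 = 54.054 mol/min
Reaction term: ξ·ΔH°_rxn = 54.054 × 49.0 = 2648.6 kJ/min
Sensible, feed 167→25 °C: -4089.3 kJ/min
Outlet flows (mol/min): A 99.946, B 54.054, H₂O 54.054
Sensible, products 25→197 °C: 4906.8 kJ/min
Q = ΔH = 3466.1 kJ/min = 57.768 kW
Heat supplied = 57.768 kW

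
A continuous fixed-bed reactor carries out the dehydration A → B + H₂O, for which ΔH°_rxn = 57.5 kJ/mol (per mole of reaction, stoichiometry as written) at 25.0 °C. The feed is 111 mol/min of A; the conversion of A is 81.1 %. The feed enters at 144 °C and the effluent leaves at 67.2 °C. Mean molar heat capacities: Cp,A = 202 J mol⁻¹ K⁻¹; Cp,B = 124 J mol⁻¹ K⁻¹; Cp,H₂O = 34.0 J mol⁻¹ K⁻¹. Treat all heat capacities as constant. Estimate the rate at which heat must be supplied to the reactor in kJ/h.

Extent of reaction ξ = 0.811 × 111 = 90.021 mol/min
Reaction term: ξ·ΔH°_rxn = 90.021 × 57.5 = 5176.2 kJ/min
Sensible, feed 144→25 °C: -2668.2 kJ/min
Outlet flows (mol/min): A 20.979, B 90.021, H₂O 90.021
Sensible, products 25→67.2 °C: 779.06 kJ/min
Q = ΔH = 3287 kJ/min = 54.784 kW
Heat supplied = 197220 kJ/h

Q_in = 197000 kJ/h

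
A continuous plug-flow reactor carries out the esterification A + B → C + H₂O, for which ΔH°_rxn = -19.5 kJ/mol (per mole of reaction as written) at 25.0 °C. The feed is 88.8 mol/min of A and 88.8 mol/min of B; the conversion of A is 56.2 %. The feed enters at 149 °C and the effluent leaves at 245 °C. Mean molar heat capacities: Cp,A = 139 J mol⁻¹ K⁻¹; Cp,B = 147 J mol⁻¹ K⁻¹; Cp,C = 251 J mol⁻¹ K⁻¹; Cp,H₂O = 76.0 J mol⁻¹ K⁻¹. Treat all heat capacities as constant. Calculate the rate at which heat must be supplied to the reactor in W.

Q_in = 31900 W

Extent of reaction ξ = 0.562 × 88.8 = 49.906 mol/min
Reaction term: ξ·ΔH°_rxn = 49.906 × -19.5 = -973.16 kJ/min
Sensible, feed 149→25 °C: -3149.2 kJ/min
Outlet flows (mol/min): A 38.894, B 38.894, C 49.906, H₂O 49.906
Sensible, products 25→245 °C: 6037.4 kJ/min
Q = ΔH = 1915.1 kJ/min = 31.918 kW
Heat supplied = 31918 W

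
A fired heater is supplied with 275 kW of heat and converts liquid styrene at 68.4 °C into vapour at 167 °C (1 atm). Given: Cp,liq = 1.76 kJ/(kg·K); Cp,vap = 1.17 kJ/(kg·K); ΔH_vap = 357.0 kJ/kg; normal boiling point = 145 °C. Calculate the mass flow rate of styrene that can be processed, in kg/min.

Δh = 1.76×(145−68.4) + 357.0 + 1.17×(167−145) = 517.56 kJ/kg
Q = 275 kW = 275 kJ/s = 16500 kJ/min
ṁ = Q/Δh = 16500 / 517.56 = 31.881 kg/min

ṁ = 31.9 kg/min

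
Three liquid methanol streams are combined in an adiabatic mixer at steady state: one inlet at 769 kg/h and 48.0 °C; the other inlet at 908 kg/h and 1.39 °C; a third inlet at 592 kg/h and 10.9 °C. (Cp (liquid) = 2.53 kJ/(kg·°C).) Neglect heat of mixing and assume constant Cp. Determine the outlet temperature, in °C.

T_out = 19.7 °C

Energy balance with Q = 0: Σ ṁᵢCp,ᵢ(T_out − Tᵢ) = 0
T_out = Σ ṁᵢCp,ᵢTᵢ / Σ ṁᵢCp,ᵢ
      = 112910 / 5740.6 = 19.668 °C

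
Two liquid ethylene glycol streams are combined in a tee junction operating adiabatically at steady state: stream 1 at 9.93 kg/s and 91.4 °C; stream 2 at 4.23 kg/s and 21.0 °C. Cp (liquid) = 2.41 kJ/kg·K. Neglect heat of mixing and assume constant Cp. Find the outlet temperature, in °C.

T_out = 70.4 °C

Energy balance with Q = 0: Σ ṁᵢCp,ᵢ(T_out − Tᵢ) = 0
T_out = Σ ṁᵢCp,ᵢTᵢ / Σ ṁᵢCp,ᵢ
      = 2401.4 / 34.126 = 70.369 °C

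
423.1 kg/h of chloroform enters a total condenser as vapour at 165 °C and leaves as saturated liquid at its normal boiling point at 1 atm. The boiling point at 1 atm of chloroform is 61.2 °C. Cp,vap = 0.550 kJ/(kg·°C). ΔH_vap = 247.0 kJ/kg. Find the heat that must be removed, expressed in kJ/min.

vapour 165→61.2 °C: -57.09 kJ/kg
condensation at 61.2 °C: -247 kJ/kg
Δh = -57.09 + -247 = -304.09 kJ/kg
Q = ṁ·Δh = 423.1 kg/h × -304.09 kJ/kg = -128660 kJ/h
|Q| = 35.739 kW = 2144.3 kJ/min

Q_c = 2140 kJ/min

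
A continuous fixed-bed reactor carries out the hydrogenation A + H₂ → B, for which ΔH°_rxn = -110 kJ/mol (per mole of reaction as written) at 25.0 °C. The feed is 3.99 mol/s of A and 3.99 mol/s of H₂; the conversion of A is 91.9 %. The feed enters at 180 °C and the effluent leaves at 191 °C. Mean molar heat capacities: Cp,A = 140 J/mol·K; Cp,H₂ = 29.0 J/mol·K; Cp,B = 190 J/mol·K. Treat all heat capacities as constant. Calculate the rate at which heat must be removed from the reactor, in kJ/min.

Extent of reaction ξ = 0.919 × 3.99 = 3.6668 mol/s
Reaction term: ξ·ΔH°_rxn = 3.6668 × -110 = -403.35 kJ/s
Sensible, feed 180→25 °C: -104.52 kJ/s
Outlet flows (mol/s): A 0.32319, H₂ 0.32319, B 3.6668
Sensible, products 25→191 °C: 124.72 kJ/s
Q = ΔH = -383.15 kJ/s = -383.15 kW
Heat removed = 22989 kJ/min

Q_out = 23000 kJ/min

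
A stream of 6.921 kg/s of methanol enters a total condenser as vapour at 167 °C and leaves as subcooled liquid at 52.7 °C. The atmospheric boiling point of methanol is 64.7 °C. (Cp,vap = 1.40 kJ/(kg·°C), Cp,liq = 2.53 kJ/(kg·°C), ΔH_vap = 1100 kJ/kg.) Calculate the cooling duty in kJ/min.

vapour 167→64.7 °C: -143.22 kJ/kg
condensation at 64.7 °C: -1100 kJ/kg
liquid 64.7→52.7 °C: -30.36 kJ/kg
Δh = -143.22 + -1100 + -30.36 = -1273.6 kJ/kg
Q = ṁ·Δh = 6.921 kg/s × -1273.6 kJ/kg = -8814.4 kJ/s
|Q| = 8814.4 kW = 528870 kJ/min

Q_c = 529000 kJ/min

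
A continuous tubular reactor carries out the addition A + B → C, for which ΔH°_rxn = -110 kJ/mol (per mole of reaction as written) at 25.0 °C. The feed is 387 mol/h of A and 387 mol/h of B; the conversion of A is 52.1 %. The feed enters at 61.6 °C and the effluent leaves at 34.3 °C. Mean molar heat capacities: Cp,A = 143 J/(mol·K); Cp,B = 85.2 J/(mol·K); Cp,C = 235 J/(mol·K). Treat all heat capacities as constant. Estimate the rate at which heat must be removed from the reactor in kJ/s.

Extent of reaction ξ = 0.521 × 387 = 201.63 mol/h
Reaction term: ξ·ΔH°_rxn = 201.63 × -110 = -22179 kJ/h
Sensible, feed 61.6→25 °C: -3232.3 kJ/h
Outlet flows (mol/h): A 185.37, B 185.37, C 201.63
Sensible, products 25→34.3 °C: 834.07 kJ/h
Q = ΔH = -24577 kJ/h = -6.827 kW
Heat removed = 6.827 kJ/s

Q_out = 6.83 kJ/s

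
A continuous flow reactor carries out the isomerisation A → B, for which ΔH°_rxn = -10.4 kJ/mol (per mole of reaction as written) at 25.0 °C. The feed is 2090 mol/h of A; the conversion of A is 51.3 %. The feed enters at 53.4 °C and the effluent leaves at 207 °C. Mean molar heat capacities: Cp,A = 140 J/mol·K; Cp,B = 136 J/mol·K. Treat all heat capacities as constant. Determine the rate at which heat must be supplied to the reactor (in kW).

Q_in = 9.17 kW

Extent of reaction ξ = 0.513 × 2090 = 1072.2 mol/h
Reaction term: ξ·ΔH°_rxn = 1072.2 × -10.4 = -11151 kJ/h
Sensible, feed 53.4→25 °C: -8309.8 kJ/h
Outlet flows (mol/h): A 1017.8, B 1072.2
Sensible, products 25→207 °C: 52473 kJ/h
Q = ΔH = 33012 kJ/h = 9.1701 kW
Heat supplied = 9.1701 kW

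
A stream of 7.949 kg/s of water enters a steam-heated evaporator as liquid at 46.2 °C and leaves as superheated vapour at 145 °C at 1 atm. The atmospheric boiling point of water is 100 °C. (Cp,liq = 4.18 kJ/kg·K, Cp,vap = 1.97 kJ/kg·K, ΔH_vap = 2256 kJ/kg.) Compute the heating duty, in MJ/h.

Q = 73500 MJ/h

liquid 46.2→100 °C: 224.88 kJ/kg
vaporisation at 100 °C: 2256 kJ/kg
vapour 100→145 °C: 88.65 kJ/kg
Δh = 224.88 + 2256 + 88.65 = 2569.5 kJ/kg
Q = ṁ·Δh = 7.949 kg/s × 2569.5 kJ/kg = 20425 kJ/s
|Q| = 20425 kW = 73531 MJ/h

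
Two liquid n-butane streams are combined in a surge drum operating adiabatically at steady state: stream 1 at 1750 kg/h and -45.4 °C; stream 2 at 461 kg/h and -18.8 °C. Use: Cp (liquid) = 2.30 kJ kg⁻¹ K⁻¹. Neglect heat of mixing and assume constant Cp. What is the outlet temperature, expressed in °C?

Adiabatic, steady state ⇒ Σ ṁᵢCp,ᵢ(T_out − Tᵢ) = 0
T_out = Σ ṁᵢCp,ᵢTᵢ / Σ ṁᵢCp,ᵢ
      = -202670 / 5085.3 = -39.854 °C

T_out = -39.9 °C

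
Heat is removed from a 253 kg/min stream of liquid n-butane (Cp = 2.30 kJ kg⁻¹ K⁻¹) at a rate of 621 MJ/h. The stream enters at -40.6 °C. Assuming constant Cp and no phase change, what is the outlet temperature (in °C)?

Q = 621 MJ/h = 10350 kJ/min
ΔT = Q/(ṁ·Cp) = 10350/(253×2.30) = 17.787 K
T_out = -40.6 − 17.787 = -58.387 °C

T_out = -58.4 °C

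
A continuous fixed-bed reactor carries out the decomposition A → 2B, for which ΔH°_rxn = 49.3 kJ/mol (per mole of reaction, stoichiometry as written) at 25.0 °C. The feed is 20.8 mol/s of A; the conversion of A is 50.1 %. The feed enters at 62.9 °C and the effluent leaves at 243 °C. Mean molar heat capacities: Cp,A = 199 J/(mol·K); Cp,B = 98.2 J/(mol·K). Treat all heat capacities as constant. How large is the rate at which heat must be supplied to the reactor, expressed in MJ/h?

Extent of reaction ξ = 0.501 × 20.8 = 10.421 mol/s
Reaction term: ξ·ΔH°_rxn = 10.421 × 49.3 = 513.75 kJ/s
Sensible, feed 62.9→25 °C: -156.88 kJ/s
Outlet flows (mol/s): A 10.379, B 20.842
Sensible, products 25→243 °C: 896.44 kJ/s
Q = ΔH = 1253.3 kJ/s = 1253.3 kW
Heat supplied = 4511.9 MJ/h

Q_in = 4510 MJ/h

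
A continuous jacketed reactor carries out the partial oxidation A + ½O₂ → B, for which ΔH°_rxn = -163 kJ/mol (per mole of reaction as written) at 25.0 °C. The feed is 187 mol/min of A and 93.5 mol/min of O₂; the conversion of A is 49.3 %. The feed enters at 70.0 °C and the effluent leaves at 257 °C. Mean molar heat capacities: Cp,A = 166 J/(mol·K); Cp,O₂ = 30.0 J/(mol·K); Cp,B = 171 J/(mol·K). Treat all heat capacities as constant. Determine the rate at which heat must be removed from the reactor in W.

Q_out = 149000 W

Extent of reaction ξ = 0.493 × 187 = 92.191 mol/min
Reaction term: ξ·ΔH°_rxn = 92.191 × -163 = -15027 kJ/min
Sensible, feed 70.0→25 °C: -1523.1 kJ/min
Outlet flows (mol/min): A 94.809, O₂ 47.404, B 92.191
Sensible, products 25→257 °C: 7638.6 kJ/min
Q = ΔH = -8911.6 kJ/min = -148.53 kW
Heat removed = 148530 W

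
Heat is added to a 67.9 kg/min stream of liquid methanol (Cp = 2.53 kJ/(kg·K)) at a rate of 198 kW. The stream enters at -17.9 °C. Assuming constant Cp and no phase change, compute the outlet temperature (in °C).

Q = 198 kW = 11880 kJ/min
ΔT = Q/(ṁ·Cp) = 11880/(67.9×2.53) = 69.155 K
T_out = -17.9 + 69.155 = 51.255 °C

T_out = 51.3 °C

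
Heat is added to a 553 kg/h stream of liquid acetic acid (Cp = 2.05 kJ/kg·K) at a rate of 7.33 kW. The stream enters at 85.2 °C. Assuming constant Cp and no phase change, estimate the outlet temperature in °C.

Q = 7.33 kW = 26388 kJ/h
ΔT = Q/(ṁ·Cp) = 26388/(553×2.05) = 23.277 K
T_out = 85.2 + 23.277 = 108.48 °C

T_out = 108 °C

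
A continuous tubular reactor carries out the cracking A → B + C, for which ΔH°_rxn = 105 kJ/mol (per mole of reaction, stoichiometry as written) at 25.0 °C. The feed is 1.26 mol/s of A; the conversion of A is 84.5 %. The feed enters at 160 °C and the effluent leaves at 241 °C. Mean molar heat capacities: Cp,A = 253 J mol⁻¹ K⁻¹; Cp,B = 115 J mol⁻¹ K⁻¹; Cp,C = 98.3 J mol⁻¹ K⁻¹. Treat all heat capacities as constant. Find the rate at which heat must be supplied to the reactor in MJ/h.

Extent of reaction ξ = 0.845 × 1.26 = 1.0647 mol/s
Reaction term: ξ·ΔH°_rxn = 1.0647 × 105 = 111.79 kJ/s
Sensible, feed 160→25 °C: -43.035 kJ/s
Outlet flows (mol/s): A 0.1953, B 1.0647, C 1.0647
Sensible, products 25→241 °C: 59.726 kJ/s
Q = ΔH = 128.48 kJ/s = 128.48 kW
Heat supplied = 462.54 MJ/h

Q_in = 463 MJ/h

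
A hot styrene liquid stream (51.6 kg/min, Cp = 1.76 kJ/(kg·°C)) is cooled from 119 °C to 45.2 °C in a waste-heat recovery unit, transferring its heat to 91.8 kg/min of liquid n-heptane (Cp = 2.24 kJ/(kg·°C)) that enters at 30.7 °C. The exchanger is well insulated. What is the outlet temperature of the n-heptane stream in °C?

Heat released by hot stream: Q = 51.6 × 1.76 × (119 − 45.2) = 6702.2 kJ/min
Energy balance on cold side (adiabatic exchanger): Q = ṁ_c·Cp_c·(T_c,out − T_c,in)
T_c,out = 30.7 + 6702.2/(91.8 × 2.24) = 63.293 °C

T_c,out = 63.3 °C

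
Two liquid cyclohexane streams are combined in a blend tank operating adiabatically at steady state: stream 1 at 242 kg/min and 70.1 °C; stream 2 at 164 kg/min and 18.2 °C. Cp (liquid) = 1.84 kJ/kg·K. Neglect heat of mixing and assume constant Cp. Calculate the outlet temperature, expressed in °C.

No heat crosses the boundary, so H_out = H_in.
T_out = Σ ṁᵢCp,ᵢTᵢ / Σ ṁᵢCp,ᵢ
      = 36706 / 747.04 = 49.135 °C

T_out = 49.1 °C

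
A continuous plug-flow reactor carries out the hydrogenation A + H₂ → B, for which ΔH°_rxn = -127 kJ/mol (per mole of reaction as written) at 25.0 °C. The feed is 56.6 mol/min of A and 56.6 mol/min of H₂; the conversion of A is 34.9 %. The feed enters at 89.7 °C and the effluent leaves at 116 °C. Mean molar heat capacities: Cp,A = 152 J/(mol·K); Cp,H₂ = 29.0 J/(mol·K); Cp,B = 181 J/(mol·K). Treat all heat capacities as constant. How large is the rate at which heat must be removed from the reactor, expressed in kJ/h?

Q_out = 134000 kJ/h

Extent of reaction ξ = 0.349 × 56.6 = 19.753 mol/min
Reaction term: ξ·ΔH°_rxn = 19.753 × -127 = -2508.7 kJ/min
Sensible, feed 89.7→25 °C: -662.83 kJ/min
Outlet flows (mol/min): A 36.847, H₂ 36.847, B 19.753
Sensible, products 25→116 °C: 932.26 kJ/min
Q = ΔH = -2239.2 kJ/min = -37.321 kW
Heat removed = 134350 kJ/h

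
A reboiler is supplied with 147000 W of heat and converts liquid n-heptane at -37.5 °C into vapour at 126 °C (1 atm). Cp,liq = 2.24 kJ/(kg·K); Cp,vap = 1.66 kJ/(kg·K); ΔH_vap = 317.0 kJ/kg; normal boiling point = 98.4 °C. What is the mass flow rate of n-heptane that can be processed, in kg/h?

ṁ = 793 kg/h

Δh = 2.24×(98.4−-37.5) + 317.0 + 1.66×(126−98.4) = 667.23 kJ/kg
Q = 147000 W = 147 kJ/s = 529200 kJ/h
ṁ = Q/Δh = 529200 / 667.23 = 793.13 kg/h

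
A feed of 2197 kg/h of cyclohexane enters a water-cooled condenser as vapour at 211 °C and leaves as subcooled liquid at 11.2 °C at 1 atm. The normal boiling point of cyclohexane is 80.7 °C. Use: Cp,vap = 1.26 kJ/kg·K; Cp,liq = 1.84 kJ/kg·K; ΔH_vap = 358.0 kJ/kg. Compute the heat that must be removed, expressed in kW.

vapour 211→80.7 °C: -164.18 kJ/kg
condensation at 80.7 °C: -358 kJ/kg
liquid 80.7→11.2 °C: -127.88 kJ/kg
Δh = -164.18 + -358 + -127.88 = -650.06 kJ/kg
Q = ṁ·Δh = 2197 kg/h × -650.06 kJ/kg = -1.4282e+06 kJ/h
|Q| = 396.72 kW

Q_c = 397 kW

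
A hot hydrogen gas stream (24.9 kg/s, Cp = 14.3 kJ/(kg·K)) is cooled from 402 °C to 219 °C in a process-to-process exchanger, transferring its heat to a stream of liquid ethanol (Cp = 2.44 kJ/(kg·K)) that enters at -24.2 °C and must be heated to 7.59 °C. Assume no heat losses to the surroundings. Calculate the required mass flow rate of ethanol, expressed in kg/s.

ṁ_c = 840 kg/s

Heat released by hot stream: Q = 24.9 × 14.3 × (402 − 219) = 65161 kJ/s
Energy balance on cold side (adiabatic exchanger): Q = ṁ_c·Cp_c·(T_c,out − T_c,in)
ṁ_c = 65161 / [2.44 × (7.59 − -24.2)] = 840.05 kg/s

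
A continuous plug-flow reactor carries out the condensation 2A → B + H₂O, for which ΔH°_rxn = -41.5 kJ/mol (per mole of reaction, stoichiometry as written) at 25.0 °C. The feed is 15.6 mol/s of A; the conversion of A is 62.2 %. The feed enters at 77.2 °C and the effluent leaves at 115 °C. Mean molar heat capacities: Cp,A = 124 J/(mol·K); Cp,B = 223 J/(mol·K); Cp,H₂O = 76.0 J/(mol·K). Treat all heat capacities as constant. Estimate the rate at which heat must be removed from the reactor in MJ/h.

Extent of reaction ξ = 0.622 × 15.6 / 2 = 4.8516 mol/s
Reaction term: ξ·ΔH°_rxn = 4.8516 × -41.5 = -201.34 kJ/s
Sensible, feed 77.2→25 °C: -100.98 kJ/s
Outlet flows (mol/s): A 5.8968, B 4.8516, H₂O 4.8516
Sensible, products 25→115 °C: 196.36 kJ/s
Q = ΔH = -105.95 kJ/s = -105.95 kW
Heat removed = 381.43 MJ/h

Q_out = 381 MJ/h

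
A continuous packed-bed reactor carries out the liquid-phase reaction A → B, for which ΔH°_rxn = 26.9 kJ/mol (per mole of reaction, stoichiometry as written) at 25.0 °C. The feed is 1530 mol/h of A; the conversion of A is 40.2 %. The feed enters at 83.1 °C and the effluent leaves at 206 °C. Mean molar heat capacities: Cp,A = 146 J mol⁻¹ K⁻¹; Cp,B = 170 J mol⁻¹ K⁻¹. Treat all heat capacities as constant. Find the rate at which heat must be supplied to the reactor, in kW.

Q_in = 13.0 kW

Extent of reaction ξ = 0.402 × 1530 = 615.06 mol/h
Reaction term: ξ·ΔH°_rxn = 615.06 × 26.9 = 16545 kJ/h
Sensible, feed 83.1→25 °C: -12978 kJ/h
Outlet flows (mol/h): A 914.94, B 615.06
Sensible, products 25→206 °C: 43104 kJ/h
Q = ΔH = 46670 kJ/h = 12.964 kW
Heat supplied = 12.964 kW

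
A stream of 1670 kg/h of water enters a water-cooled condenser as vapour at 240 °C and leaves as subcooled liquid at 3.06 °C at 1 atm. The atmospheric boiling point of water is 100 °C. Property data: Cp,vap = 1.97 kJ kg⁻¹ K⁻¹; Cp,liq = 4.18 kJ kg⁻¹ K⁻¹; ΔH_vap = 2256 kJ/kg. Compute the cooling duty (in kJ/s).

Q_c = 1360 kJ/s

vapour 240→100 °C: -275.8 kJ/kg
condensation at 100 °C: -2256 kJ/kg
liquid 100→3.06 °C: -405.21 kJ/kg
Δh = -275.8 + -2256 + -405.21 = -2937 kJ/kg
Q = ṁ·Δh = 1670 kg/h × -2937 kJ/kg = -4.9048e+06 kJ/h
|Q| = 1362.4 kW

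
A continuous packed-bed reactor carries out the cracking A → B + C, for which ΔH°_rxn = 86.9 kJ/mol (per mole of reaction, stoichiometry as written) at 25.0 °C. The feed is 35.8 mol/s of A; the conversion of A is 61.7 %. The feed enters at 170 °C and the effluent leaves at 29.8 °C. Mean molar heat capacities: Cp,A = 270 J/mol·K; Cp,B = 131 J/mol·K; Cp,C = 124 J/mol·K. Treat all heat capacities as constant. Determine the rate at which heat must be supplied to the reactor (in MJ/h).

Extent of reaction ξ = 0.617 × 35.8 = 22.089 mol/s
Reaction term: ξ·ΔH°_rxn = 22.089 × 86.9 = 1919.5 kJ/s
Sensible, feed 170→25 °C: -1401.6 kJ/s
Outlet flows (mol/s): A 13.711, B 22.089, C 22.089
Sensible, products 25→29.8 °C: 44.806 kJ/s
Q = ΔH = 562.74 kJ/s = 562.74 kW
Heat supplied = 2025.8 MJ/h

Q_in = 2030 MJ/h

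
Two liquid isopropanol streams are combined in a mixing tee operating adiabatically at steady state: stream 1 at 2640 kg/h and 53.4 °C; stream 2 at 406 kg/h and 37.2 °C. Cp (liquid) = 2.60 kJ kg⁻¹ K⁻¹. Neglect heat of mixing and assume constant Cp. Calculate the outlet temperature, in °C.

T_out = 51.2 °C

No heat crosses the boundary, so H_out = H_in.
Σ ṁᵢCp,ᵢTᵢ = 2640×2.60×53.4 + 406×2.60×37.2 = 405810
Σ ṁᵢCp,ᵢ = 2640×2.60 + 406×2.60 = 7919.6
T_out = 405810 / 7919.6 = 51.241 °C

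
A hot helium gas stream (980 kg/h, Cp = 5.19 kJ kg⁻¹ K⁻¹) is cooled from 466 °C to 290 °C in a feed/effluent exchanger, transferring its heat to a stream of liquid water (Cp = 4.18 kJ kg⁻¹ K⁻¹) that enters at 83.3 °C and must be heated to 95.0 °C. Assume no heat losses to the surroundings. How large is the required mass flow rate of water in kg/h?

Heat released by hot stream: Q = 980 × 5.19 × (466 − 290) = 895170 kJ/h
Energy balance on cold side (adiabatic exchanger): Q = ṁ_c·Cp_c·(T_c,out − T_c,in)
ṁ_c = 895170 / [4.18 × (95.0 − 83.3)] = 18304 kg/h

ṁ_c = 18300 kg/h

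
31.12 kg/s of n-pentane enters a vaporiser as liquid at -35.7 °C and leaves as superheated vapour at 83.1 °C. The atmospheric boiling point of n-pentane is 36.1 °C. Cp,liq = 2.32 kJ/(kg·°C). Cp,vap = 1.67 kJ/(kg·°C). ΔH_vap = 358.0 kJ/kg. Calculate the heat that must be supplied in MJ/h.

Q = 67600 MJ/h

liquid -35.7→36.1 °C: 166.58 kJ/kg
vaporisation at 36.1 °C: 358 kJ/kg
vapour 36.1→83.1 °C: 78.49 kJ/kg
Δh = 166.58 + 358 + 78.49 = 603.07 kJ/kg
Q = ṁ·Δh = 31.12 kg/s × 603.07 kJ/kg = 18767 kJ/s
|Q| = 18767 kW = 67563 MJ/h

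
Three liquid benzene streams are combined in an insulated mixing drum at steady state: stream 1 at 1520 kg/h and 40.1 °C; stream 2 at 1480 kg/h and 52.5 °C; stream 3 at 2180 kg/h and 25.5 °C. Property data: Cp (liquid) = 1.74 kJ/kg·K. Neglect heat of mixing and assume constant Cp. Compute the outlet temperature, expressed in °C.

No heat crosses the boundary, so H_out = H_in.
Σ ṁᵢCp,ᵢTᵢ = 1520×1.74×40.1 + 1480×1.74×52.5 + 2180×1.74×25.5 = 337980
Σ ṁᵢCp,ᵢ = 1520×1.74 + 1480×1.74 + 2180×1.74 = 9013.2
T_out = 337980 / 9013.2 = 37.498 °C

T_out = 37.5 °C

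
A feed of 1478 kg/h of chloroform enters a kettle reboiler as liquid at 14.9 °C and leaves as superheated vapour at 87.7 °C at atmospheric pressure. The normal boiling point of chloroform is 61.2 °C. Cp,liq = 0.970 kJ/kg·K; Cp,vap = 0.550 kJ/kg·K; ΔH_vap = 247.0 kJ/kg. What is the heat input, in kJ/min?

liquid 14.9→61.2 °C: 44.911 kJ/kg
vaporisation at 61.2 °C: 247 kJ/kg
vapour 61.2→87.7 °C: 14.575 kJ/kg
Δh = 44.911 + 247 + 14.575 = 306.49 kJ/kg
Q = ṁ·Δh = 1478 kg/h × 306.49 kJ/kg = 452990 kJ/h
|Q| = 125.83 kW = 7549.8 kJ/min

Q = 7550 kJ/min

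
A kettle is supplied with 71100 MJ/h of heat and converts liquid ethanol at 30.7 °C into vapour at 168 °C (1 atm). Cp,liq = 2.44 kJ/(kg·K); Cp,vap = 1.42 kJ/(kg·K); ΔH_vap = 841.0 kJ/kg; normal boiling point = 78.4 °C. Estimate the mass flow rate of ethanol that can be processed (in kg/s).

ṁ = 18.2 kg/s

Δh = 2.44×(78.4−30.7) + 841.0 + 1.42×(168−78.4) = 1084.6 kJ/kg
Q = 71100 MJ/h = 19750 kJ/s = 19750 kJ/s
ṁ = Q/Δh = 19750 / 1084.6 = 18.209 kg/s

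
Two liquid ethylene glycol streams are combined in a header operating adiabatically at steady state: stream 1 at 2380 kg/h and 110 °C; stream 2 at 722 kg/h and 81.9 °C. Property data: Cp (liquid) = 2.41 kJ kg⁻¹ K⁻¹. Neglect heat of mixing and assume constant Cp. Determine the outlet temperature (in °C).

T_out = 103 °C

No heat crosses the boundary, so H_out = H_in.
Σ ṁᵢCp,ᵢTᵢ = 2380×2.41×110 + 722×2.41×81.9 = 773450
Σ ṁᵢCp,ᵢ = 2380×2.41 + 722×2.41 = 7475.8
T_out = 773450 / 7475.8 = 103.46 °C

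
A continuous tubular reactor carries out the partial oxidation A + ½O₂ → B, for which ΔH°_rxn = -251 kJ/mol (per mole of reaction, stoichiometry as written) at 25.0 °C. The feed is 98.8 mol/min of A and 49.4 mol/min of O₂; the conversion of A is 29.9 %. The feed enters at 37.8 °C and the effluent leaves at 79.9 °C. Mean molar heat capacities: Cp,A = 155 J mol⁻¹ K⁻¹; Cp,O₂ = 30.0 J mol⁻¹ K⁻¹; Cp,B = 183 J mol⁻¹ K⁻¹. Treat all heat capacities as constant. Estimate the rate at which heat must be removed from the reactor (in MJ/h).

Extent of reaction ξ = 0.299 × 98.8 = 29.541 mol/min
Reaction term: ξ·ΔH°_rxn = 29.541 × -251 = -7414.8 kJ/min
Sensible, feed 37.8→25 °C: -214.99 kJ/min
Outlet flows (mol/min): A 69.259, O₂ 34.629, B 29.541
Sensible, products 25→79.9 °C: 943.18 kJ/min
Q = ΔH = -6686.6 kJ/min = -111.44 kW
Heat removed = 401.2 MJ/h

Q_out = 401 MJ/h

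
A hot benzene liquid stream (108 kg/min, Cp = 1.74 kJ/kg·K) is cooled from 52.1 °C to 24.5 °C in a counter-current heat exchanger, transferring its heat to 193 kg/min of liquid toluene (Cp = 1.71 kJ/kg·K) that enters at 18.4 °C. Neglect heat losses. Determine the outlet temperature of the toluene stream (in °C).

T_c,out = 34.1 °C

Heat released by hot stream: Q = 108 × 1.74 × (52.1 − 24.5) = 5186.6 kJ/min
Energy balance on cold side (adiabatic exchanger): Q = ṁ_c·Cp_c·(T_c,out − T_c,in)
T_c,out = 18.4 + 5186.6/(193 × 1.71) = 34.116 °C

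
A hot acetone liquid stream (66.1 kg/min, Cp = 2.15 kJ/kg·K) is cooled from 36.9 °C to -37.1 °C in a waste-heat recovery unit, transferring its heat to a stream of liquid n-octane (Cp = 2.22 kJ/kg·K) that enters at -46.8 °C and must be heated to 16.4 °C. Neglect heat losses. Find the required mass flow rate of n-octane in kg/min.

Heat released by hot stream: Q = 66.1 × 2.15 × (36.9 − -37.1) = 10517 kJ/min
Energy balance on cold side (adiabatic exchanger): Q = ṁ_c·Cp_c·(T_c,out − T_c,in)
ṁ_c = 10517 / [2.22 × (16.4 − -46.8)] = 74.955 kg/min

ṁ_c = 75.0 kg/min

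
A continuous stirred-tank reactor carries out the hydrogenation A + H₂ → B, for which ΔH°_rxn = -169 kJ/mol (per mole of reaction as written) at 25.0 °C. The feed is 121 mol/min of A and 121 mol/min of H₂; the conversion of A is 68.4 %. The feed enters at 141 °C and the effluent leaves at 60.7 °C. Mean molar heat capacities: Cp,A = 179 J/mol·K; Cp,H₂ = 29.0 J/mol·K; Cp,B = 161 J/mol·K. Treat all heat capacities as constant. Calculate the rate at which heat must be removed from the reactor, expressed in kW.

Q_out = 269 kW

Extent of reaction ξ = 0.684 × 121 = 82.764 mol/min
Reaction term: ξ·ΔH°_rxn = 82.764 × -169 = -13987 kJ/min
Sensible, feed 141→25 °C: -2919.5 kJ/min
Outlet flows (mol/min): A 38.236, H₂ 38.236, B 82.764
Sensible, products 25→60.7 °C: 759.63 kJ/min
Q = ΔH = -16147 kJ/min = -269.12 kW
Heat removed = 269.12 kW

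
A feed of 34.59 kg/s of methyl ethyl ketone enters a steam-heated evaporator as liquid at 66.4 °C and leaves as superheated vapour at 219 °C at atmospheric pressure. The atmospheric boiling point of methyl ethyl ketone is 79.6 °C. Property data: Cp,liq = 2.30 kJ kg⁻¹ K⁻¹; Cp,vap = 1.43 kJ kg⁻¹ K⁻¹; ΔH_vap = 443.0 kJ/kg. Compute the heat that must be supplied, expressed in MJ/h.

Q = 83800 MJ/h

liquid 66.4→79.6 °C: 30.36 kJ/kg
vaporisation at 79.6 °C: 443 kJ/kg
vapour 79.6→219 °C: 199.34 kJ/kg
Δh = 30.36 + 443 + 199.34 = 672.7 kJ/kg
Q = ṁ·Δh = 34.59 kg/s × 672.7 kJ/kg = 23269 kJ/s
|Q| = 23269 kW = 83768 MJ/h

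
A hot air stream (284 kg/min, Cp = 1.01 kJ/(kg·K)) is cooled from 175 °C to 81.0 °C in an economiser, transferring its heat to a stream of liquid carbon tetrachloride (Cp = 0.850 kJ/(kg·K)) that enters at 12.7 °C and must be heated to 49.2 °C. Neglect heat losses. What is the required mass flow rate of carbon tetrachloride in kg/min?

ṁ_c = 869 kg/min

Heat released by hot stream: Q = 284 × 1.01 × (175 − 81.0) = 26963 kJ/min
Energy balance on cold side (adiabatic exchanger): Q = ṁ_c·Cp_c·(T_c,out − T_c,in)
ṁ_c = 26963 / [0.850 × (49.2 − 12.7)] = 869.07 kg/min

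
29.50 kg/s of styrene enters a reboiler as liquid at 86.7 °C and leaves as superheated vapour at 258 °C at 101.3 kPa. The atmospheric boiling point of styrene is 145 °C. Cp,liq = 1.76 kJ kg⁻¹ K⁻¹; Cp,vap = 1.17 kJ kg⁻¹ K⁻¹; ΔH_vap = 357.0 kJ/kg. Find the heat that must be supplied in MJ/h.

liquid 86.7→145 °C: 102.61 kJ/kg
vaporisation at 145 °C: 357 kJ/kg
vapour 145→258 °C: 132.21 kJ/kg
Δh = 102.61 + 357 + 132.21 = 591.82 kJ/kg
Q = ṁ·Δh = 29.50 kg/s × 591.82 kJ/kg = 17459 kJ/s
|Q| = 17459 kW = 62851 MJ/h

Q = 62900 MJ/h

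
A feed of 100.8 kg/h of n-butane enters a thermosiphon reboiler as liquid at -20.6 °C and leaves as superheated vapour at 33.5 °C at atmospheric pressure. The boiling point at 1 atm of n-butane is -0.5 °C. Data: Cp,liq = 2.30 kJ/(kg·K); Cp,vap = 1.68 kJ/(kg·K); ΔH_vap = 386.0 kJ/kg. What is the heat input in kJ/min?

liquid -20.6→-0.5 °C: 46.23 kJ/kg
vaporisation at -0.5 °C: 386 kJ/kg
vapour -0.5→33.5 °C: 57.12 kJ/kg
Δh = 46.23 + 386 + 57.12 = 489.35 kJ/kg
Q = ṁ·Δh = 100.8 kg/h × 489.35 kJ/kg = 49326 kJ/h
|Q| = 13.702 kW = 822.11 kJ/min

Q = 822 kJ/min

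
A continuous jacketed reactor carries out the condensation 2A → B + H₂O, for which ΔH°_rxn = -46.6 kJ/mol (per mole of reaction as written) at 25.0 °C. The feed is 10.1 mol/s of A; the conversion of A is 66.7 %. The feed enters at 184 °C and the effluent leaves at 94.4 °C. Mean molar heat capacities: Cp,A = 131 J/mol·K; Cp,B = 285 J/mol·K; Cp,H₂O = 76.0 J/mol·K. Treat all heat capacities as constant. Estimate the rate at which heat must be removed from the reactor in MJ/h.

Extent of reaction ξ = 0.667 × 10.1 / 2 = 3.3683 mol/s
Reaction term: ξ·ΔH°_rxn = 3.3683 × -46.6 = -156.97 kJ/s
Sensible, feed 184→25 °C: -210.37 kJ/s
Outlet flows (mol/s): A 3.3633, B 3.3683, H₂O 3.3683
Sensible, products 25→94.4 °C: 114.97 kJ/s
Q = ΔH = -252.37 kJ/s = -252.37 kW
Heat removed = 908.54 MJ/h

Q_out = 909 MJ/h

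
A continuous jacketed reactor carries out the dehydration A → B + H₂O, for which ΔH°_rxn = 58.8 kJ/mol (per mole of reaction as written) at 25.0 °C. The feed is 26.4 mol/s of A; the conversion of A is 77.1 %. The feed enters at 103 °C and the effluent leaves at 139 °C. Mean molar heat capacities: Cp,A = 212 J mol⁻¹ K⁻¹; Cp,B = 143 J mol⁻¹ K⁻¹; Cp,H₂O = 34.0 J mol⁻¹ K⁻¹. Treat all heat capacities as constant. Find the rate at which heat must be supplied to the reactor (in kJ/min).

Q_in = 79000 kJ/min

Extent of reaction ξ = 0.771 × 26.4 = 20.354 mol/s
Reaction term: ξ·ΔH°_rxn = 20.354 × 58.8 = 1196.8 kJ/s
Sensible, feed 103→25 °C: -436.55 kJ/s
Outlet flows (mol/s): A 6.0456, B 20.354, H₂O 20.354
Sensible, products 25→139 °C: 556.82 kJ/s
Q = ΔH = 1317.1 kJ/s = 1317.1 kW
Heat supplied = 79027 kJ/min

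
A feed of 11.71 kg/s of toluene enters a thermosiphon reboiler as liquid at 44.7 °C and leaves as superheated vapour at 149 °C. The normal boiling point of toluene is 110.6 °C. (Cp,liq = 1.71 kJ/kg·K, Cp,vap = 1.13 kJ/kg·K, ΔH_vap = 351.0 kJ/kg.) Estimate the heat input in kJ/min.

Q = 356000 kJ/min

liquid 44.7→110.6 °C: 112.69 kJ/kg
vaporisation at 110.6 °C: 351 kJ/kg
vapour 110.6→149 °C: 43.392 kJ/kg
Δh = 112.69 + 351 + 43.392 = 507.08 kJ/kg
Q = ṁ·Δh = 11.71 kg/s × 507.08 kJ/kg = 5937.9 kJ/s
|Q| = 5937.9 kW = 356280 kJ/min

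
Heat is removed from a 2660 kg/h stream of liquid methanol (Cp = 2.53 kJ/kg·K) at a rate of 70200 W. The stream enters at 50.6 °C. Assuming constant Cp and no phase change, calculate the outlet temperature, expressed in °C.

T_out = 13.0 °C

Q = 70200 W = 252720 kJ/h
ΔT = Q/(ṁ·Cp) = 252720/(2660×2.53) = 37.552 K
T_out = 50.6 − 37.552 = 13.048 °C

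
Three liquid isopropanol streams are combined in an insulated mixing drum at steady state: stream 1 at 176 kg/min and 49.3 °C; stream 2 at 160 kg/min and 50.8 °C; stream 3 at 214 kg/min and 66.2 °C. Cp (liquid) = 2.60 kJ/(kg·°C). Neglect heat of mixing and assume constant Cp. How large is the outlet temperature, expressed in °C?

Energy balance with Q = 0: Σ ṁᵢCp,ᵢ(T_out − Tᵢ) = 0
T_out = Σ ṁᵢCp,ᵢTᵢ / Σ ṁᵢCp,ᵢ
      = 80526 / 1430 = 56.312 °C

T_out = 56.3 °C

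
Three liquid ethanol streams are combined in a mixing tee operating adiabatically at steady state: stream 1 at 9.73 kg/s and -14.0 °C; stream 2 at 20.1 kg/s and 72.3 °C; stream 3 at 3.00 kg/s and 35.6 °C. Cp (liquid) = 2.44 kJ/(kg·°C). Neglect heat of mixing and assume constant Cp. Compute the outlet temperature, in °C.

T_out = 43.4 °C

No heat crosses the boundary, so H_out = H_in.
T_out = Σ ṁᵢCp,ᵢTᵢ / Σ ṁᵢCp,ᵢ
      = 3474.1 / 80.105 = 43.369 °C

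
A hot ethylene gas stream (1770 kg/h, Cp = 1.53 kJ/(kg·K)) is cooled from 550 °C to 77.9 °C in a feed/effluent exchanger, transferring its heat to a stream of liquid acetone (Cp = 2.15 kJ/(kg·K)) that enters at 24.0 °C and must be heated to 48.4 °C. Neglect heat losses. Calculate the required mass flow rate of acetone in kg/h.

Heat released by hot stream: Q = 1770 × 1.53 × (550 − 77.9) = 1.2785e+06 kJ/h
Energy balance on cold side (adiabatic exchanger): Q = ṁ_c·Cp_c·(T_c,out − T_c,in)
ṁ_c = 1.2785e+06 / [2.15 × (48.4 − 24.0)] = 24371 kg/h

ṁ_c = 24400 kg/h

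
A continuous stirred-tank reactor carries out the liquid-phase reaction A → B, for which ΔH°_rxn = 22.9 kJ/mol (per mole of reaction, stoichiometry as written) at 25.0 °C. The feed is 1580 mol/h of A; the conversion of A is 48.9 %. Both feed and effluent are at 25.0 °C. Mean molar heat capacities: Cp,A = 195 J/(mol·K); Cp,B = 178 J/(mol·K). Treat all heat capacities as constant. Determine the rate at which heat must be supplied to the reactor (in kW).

Q_in = 4.91 kW

Extent of reaction ξ = 0.489 × 1580 = 772.62 mol/h
Reaction term: ξ·ΔH°_rxn = 772.62 × 22.9 = 17693 kJ/h
Q = ΔH = 17693 kJ/h = 4.9147 kW
Heat supplied = 4.9147 kW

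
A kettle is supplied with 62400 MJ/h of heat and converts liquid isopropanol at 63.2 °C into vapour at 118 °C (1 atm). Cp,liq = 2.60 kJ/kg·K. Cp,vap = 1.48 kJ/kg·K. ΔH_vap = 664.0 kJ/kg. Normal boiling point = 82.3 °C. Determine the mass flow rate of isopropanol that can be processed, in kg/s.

ṁ = 22.6 kg/s

Δh = 2.60×(82.3−63.2) + 664.0 + 1.48×(118−82.3) = 766.5 kJ/kg
Q = 62400 MJ/h = 17333 kJ/s = 17333 kJ/s
ṁ = Q/Δh = 17333 / 766.5 = 22.614 kg/s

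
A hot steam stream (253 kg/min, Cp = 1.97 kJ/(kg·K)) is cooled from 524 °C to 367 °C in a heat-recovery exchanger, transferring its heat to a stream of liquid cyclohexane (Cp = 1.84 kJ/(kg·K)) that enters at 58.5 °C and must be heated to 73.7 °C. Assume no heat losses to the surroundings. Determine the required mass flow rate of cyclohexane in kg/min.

ṁ_c = 2800 kg/min

Heat released by hot stream: Q = 253 × 1.97 × (524 − 367) = 78250 kJ/min
Energy balance on cold side (adiabatic exchanger): Q = ṁ_c·Cp_c·(T_c,out − T_c,in)
ṁ_c = 78250 / [1.84 × (73.7 − 58.5)] = 2797.9 kg/min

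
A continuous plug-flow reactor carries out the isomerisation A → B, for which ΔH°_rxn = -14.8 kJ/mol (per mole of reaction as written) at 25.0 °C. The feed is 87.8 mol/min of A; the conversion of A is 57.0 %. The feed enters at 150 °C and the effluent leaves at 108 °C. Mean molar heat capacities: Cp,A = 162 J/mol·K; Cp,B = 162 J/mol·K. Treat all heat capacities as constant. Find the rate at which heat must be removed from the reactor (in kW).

Extent of reaction ξ = 0.570 × 87.8 = 50.046 mol/min
Reaction term: ξ·ΔH°_rxn = 50.046 × -14.8 = -740.68 kJ/min
Sensible, feed 150→25 °C: -1778 kJ/min
Outlet flows (mol/min): A 37.754, B 50.046
Sensible, products 25→108 °C: 1180.6 kJ/min
Q = ΔH = -1338.1 kJ/min = -22.301 kW
Heat removed = 22.301 kW

Q_out = 22.3 kW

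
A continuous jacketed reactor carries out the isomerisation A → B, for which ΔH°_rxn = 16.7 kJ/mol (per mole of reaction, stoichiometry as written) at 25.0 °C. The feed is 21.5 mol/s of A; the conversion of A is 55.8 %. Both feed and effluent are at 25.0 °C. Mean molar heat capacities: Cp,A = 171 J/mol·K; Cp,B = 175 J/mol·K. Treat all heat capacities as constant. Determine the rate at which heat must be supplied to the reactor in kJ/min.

Q_in = 12000 kJ/min

Extent of reaction ξ = 0.558 × 21.5 = 11.997 mol/s
Reaction term: ξ·ΔH°_rxn = 11.997 × 16.7 = 200.35 kJ/s
Q = ΔH = 200.35 kJ/s = 200.35 kW
Heat supplied = 12021 kJ/min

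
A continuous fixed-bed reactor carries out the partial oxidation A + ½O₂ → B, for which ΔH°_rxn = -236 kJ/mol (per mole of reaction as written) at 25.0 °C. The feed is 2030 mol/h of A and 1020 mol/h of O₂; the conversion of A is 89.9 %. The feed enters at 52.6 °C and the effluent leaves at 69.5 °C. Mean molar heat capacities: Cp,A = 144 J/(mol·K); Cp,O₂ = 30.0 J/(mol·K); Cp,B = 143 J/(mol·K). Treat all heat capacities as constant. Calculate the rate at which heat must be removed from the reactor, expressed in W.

Q_out = 118000 W

Extent of reaction ξ = 0.899 × 2030 = 1825 mol/h
Reaction term: ξ·ΔH°_rxn = 1825 × -236 = -430690 kJ/h
Sensible, feed 52.6→25 °C: -8912.6 kJ/h
Outlet flows (mol/h): A 205.03, O₂ 107.51, B 1825
Sensible, products 25→69.5 °C: 13071 kJ/h
Q = ΔH = -426530 kJ/h = -118.48 kW
Heat removed = 118480 W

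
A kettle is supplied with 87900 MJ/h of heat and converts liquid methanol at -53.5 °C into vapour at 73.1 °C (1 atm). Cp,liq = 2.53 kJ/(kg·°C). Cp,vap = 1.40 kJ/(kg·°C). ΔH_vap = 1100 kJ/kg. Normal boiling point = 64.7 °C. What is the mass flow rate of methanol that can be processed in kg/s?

ṁ = 17.3 kg/s

Δh = 2.53×(64.7−-53.5) + 1100 + 1.40×(73.1−64.7) = 1410.8 kJ/kg
Q = 87900 MJ/h = 24417 kJ/s = 24417 kJ/s
ṁ = Q/Δh = 24417 / 1410.8 = 17.307 kg/s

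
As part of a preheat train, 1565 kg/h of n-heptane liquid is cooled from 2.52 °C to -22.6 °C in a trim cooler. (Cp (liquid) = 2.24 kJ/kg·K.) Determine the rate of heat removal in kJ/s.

Q_c = 24.5 kJ/s

Q = ṁ·Cp·ΔT = 1565 × 2.24 × (-22.6 − 2.52) = -88061 kJ/h
Converting: 88061 / 3600 s = 24.461 kW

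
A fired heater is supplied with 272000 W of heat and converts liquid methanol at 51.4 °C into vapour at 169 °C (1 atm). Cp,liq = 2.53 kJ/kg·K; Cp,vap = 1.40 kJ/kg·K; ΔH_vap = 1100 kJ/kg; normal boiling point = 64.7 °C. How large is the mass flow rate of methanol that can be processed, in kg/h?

Δh = 2.53×(64.7−51.4) + 1100 + 1.40×(169−64.7) = 1279.7 kJ/kg
Q = 272000 W = 272 kJ/s = 979200 kJ/h
ṁ = Q/Δh = 979200 / 1279.7 = 765.2 kg/h

ṁ = 765 kg/h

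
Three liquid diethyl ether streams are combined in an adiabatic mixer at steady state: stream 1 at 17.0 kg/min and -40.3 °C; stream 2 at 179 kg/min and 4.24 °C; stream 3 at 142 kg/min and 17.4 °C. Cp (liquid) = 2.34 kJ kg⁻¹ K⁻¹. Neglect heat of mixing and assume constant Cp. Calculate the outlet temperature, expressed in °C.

No heat crosses the boundary, so H_out = H_in.
T_out = Σ ṁᵢCp,ᵢTᵢ / Σ ṁᵢCp,ᵢ
      = 5954.5 / 790.92 = 7.5286 °C

T_out = 7.53 °C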